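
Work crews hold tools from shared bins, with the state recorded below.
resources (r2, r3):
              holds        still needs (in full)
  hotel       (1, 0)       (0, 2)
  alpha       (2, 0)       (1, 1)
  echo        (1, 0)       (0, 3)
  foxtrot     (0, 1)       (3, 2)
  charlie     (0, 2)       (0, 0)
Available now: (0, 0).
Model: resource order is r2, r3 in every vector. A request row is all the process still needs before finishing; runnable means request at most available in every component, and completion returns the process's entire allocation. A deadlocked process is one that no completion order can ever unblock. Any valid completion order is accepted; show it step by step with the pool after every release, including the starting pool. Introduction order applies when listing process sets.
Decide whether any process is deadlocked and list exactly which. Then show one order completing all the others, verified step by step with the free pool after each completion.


Nothing here is deadlocked.
Key observation: no deadlock: charlie fits now, and the freed resources carry the rest through.
A valid finishing order for the others: charlie, hotel, alpha, foxtrot, echo. Check, step by step:
  pool = (0, 0)
  run charlie (needs (0, 0), free (0, 0)); after release of (0, 2) the pool is (0, 2)
  run hotel (needs (0, 2), free (0, 2)); after release of (1, 0) the pool is (1, 2)
  run alpha (needs (1, 1), free (1, 2)); after release of (2, 0) the pool is (3, 2)
  run foxtrot (needs (3, 2), free (3, 2)); after release of (0, 1) the pool is (3, 3)
  run echo (needs (0, 3), free (3, 3)); after release of (1, 0) the pool is (4, 3)


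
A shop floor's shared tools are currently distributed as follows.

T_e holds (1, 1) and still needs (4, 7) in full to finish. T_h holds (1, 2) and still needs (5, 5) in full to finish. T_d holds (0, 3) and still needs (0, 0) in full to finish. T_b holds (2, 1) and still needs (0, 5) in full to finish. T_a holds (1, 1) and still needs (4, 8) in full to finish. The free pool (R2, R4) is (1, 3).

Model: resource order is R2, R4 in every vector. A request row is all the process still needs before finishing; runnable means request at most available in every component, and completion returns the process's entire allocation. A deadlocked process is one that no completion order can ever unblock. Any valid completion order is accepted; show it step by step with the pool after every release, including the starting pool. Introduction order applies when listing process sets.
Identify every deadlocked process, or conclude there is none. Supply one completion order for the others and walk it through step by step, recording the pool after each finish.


Deadlocked set: T_e, T_h and T_a.
Key observation: after T_d, T_b complete, (3, 7) is the best the pool ever gets, yet each leftover process wants more R2.
A valid finishing order for the others: T_d, T_b. Check, step by step:
  pool = (1, 3)
  T_d needs (0, 0) <= (1, 3) -> finishes; pool += (0, 3) = (1, 6)
  T_b needs (0, 5) <= (1, 6) -> finishes; pool += (2, 1) = (3, 7)
None of the blocked processes ever fits:
  T_e cannot run: need (4, 7) vs free (3, 7) (insufficient R2)
  T_h cannot run: need (5, 5) vs free (3, 7) (insufficient R2)
  T_a cannot run: need (4, 8) vs free (3, 7) (insufficient R2 and R4)


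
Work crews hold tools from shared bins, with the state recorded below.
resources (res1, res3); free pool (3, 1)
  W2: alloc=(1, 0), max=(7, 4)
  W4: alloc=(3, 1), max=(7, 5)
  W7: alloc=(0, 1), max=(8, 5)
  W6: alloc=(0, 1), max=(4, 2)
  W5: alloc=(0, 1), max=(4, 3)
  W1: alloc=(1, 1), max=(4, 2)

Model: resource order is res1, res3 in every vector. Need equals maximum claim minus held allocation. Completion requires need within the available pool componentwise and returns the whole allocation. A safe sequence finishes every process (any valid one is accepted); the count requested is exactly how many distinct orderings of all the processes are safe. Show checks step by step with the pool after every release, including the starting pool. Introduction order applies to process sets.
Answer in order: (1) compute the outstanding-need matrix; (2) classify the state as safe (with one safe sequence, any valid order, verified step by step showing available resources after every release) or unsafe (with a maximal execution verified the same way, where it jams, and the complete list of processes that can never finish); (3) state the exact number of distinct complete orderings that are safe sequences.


(1) Remaining need (order res1, res3):
  W2: (6, 4)
  W4: (4, 4)
  W7: (8, 4)
  W6: (4, 1)
  W5: (4, 2)
  W1: (3, 1)
(2) SAFE, for example via the order W1, W6, W5, W4, W2, W7.
Key observation: the first exact fit in this order is W1 — it needs (3, 1) with (3, 1) free, meeting a requested resource to the last unit.
Walking it through:
  pool = (3, 1)
  W1 needs (3, 1) <= (3, 1) -> finishes; pool += (1, 1) = (4, 2)
  W6 needs (4, 1) <= (4, 2) -> finishes; pool += (0, 1) = (4, 3)
  W5 needs (4, 2) <= (4, 3) -> finishes; pool += (0, 1) = (4, 4)
  W4 needs (4, 4) <= (4, 4) -> finishes; pool += (3, 1) = (7, 5)
  W2 needs (6, 4) <= (7, 5) -> finishes; pool += (1, 0) = (8, 5)
  W7 needs (8, 4) <= (8, 5) -> finishes; pool += (0, 1) = (8, 6)
(3) Precisely 2 of the possible complete orderings are safe sequences.


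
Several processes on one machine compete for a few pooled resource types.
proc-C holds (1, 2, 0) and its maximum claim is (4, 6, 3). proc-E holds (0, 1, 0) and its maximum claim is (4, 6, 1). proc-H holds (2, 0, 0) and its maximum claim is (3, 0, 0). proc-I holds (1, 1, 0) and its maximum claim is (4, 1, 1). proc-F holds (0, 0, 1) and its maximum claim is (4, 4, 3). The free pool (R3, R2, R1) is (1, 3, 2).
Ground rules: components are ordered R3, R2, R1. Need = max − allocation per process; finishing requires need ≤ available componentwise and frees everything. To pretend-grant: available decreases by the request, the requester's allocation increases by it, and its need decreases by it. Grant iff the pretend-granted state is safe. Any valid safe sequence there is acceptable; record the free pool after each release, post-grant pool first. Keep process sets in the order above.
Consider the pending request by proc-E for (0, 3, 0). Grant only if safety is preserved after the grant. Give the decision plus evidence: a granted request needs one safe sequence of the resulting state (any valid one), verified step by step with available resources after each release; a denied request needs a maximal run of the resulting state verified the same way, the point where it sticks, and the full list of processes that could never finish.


DENY. Granting would leave the state unsafe.
Key observation: the pool after proc-H, proc-I is (4, 1, 2); every surviving request exceeds it in R2, so progress ends there.
After a pretend grant, a maximal execution: proc-H, proc-I — then nothing else fits. Walking it through:
  pool = (1, 0, 2)
  run proc-H (needs (1, 0, 0), free (1, 0, 2)); after release of (2, 0, 0) the pool is (3, 0, 2)
  run proc-I (needs (3, 0, 1), free (3, 0, 2)); after release of (1, 1, 0) the pool is (4, 1, 2)
  blocked: proc-C wants (3, 4, 3), pool (4, 1, 2) — not enough R2 and R1
  blocked: proc-E wants (4, 2, 1), pool (4, 1, 2) — not enough R2
  blocked: proc-F wants (4, 4, 2), pool (4, 1, 2) — not enough R2
Post-grant, the permanently blocked set is proc-C, proc-E and proc-F.


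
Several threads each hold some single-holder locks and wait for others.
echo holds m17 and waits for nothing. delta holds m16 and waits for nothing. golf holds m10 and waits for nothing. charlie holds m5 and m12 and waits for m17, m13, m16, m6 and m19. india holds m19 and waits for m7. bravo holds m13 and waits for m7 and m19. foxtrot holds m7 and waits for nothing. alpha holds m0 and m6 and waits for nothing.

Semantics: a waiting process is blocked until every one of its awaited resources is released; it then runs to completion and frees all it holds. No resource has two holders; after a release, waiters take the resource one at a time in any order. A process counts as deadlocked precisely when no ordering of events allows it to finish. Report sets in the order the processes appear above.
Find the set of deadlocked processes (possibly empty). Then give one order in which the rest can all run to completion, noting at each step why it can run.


No process is deadlocked.
Key observation: although several processes wait, no cycle exists — each chain bottoms out at a free runner.
One completion order for the rest: foxtrot, india, delta, bravo, echo, alpha, golf, charlie.
Walking it through:
  run foxtrot (it waits on nothing); releases m7
  india: everything it awaited (m7) is free; runs, freeing m19
  run delta (it waits on nothing); releases m16
  bravo: everything it awaited (m7 and m19) is free; runs, freeing m13
  run echo (it waits on nothing); releases m17
  run alpha (it waits on nothing); releases m0 and m6
  run golf (it waits on nothing); releases m10
  charlie: everything it awaited (m17, m13, m16, m6 and m19) is free; runs, freeing m5 and m12


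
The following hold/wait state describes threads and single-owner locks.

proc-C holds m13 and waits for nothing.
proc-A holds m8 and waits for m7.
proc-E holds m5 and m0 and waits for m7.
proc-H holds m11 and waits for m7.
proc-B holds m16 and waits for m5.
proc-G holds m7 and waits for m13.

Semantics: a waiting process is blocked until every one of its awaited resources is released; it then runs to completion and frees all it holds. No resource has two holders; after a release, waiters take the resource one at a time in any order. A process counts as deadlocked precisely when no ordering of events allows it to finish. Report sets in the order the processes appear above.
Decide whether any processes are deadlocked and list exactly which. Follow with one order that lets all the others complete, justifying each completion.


No process is deadlocked.
Key observation: there is no circular wait here — follow any chain and it reaches a process that is free to run now.
One completion order for the rest: proc-C, proc-G, proc-A, proc-H, proc-E, proc-B.
Check, step by step:
  run proc-C (it waits on nothing); releases m13
  proc-G waits on m13 — all released -> runs and releases m7
  proc-A waits on m7 — all released -> runs and releases m8
  proc-H waits on m7 — all released -> runs and releases m11
  proc-E waits on m7 — all released -> runs and releases m5 and m0
  proc-B waits on m5 — all released -> runs and releases m16


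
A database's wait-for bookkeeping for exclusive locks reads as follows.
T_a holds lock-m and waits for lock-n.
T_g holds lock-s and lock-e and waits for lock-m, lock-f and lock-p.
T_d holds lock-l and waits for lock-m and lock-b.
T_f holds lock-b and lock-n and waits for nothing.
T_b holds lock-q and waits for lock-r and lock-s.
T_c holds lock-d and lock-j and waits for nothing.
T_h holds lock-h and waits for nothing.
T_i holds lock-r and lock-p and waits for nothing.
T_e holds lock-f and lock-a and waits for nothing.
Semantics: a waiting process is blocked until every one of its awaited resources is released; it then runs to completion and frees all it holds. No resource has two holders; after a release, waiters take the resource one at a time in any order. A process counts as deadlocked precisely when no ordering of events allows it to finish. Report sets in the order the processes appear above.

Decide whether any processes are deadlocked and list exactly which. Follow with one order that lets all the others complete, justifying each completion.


Nothing here is deadlocked.
Key observation: every chain of waits terminates; starting from the processes that wait on nothing, all the rest unlock in turn.
A valid finishing order for the others: T_h, T_i, T_f, T_a, T_e, T_g, T_d, T_b, T_c.
Step-by-step check:
  T_h: no waits; runs immediately, freeing lock-h
  T_i: no waits; runs immediately, freeing lock-r and lock-p
  T_f: no waits; runs immediately, freeing lock-b and lock-n
  T_a: everything it awaited (lock-n) is free; runs, freeing lock-m
  T_e: no waits; runs immediately, freeing lock-f and lock-a
  T_g: everything it awaited (lock-m, lock-f and lock-p) is free; runs, freeing lock-s and lock-e
  T_d: everything it awaited (lock-m and lock-b) is free; runs, freeing lock-l
  T_b: everything it awaited (lock-r and lock-s) is free; runs, freeing lock-q
  T_c: no waits; runs immediately, freeing lock-d and lock-j


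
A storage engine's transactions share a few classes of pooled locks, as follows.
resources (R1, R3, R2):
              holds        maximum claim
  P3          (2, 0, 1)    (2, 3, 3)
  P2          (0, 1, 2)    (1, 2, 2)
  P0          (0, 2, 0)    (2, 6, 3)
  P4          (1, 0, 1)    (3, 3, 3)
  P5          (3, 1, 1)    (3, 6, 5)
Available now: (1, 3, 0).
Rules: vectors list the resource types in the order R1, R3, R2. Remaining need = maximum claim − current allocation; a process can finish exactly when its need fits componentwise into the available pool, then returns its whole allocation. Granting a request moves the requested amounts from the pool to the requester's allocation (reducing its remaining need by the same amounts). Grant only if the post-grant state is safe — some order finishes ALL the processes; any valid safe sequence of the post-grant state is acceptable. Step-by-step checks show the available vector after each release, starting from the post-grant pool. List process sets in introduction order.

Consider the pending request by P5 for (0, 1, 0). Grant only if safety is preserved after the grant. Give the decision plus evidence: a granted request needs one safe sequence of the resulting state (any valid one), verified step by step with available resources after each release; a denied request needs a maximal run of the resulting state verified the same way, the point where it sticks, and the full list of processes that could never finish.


DENY — the pretend-granted state is unsafe.
Key observation: no order helps: past P2, P3, P4, the free pool tops out at (4, 3, 4), below what each blocked process needs in R3.
After a pretend grant, a maximal execution: P2, P3, P4 — then nothing else fits. Check, step by step:
  pool = (1, 2, 0)
  run P2 (needs (1, 1, 0), free (1, 2, 0)); after release of (0, 1, 2) the pool is (1, 3, 2)
  run P3 (needs (0, 3, 2), free (1, 3, 2)); after release of (2, 0, 1) the pool is (3, 3, 3)
  run P4 (needs (2, 3, 2), free (3, 3, 3)); after release of (1, 0, 1) the pool is (4, 3, 4)
  blocked: P0 wants (2, 4, 3), pool (4, 3, 4) — not enough R3
  blocked: P5 wants (0, 4, 4), pool (4, 3, 4) — not enough R3
Post-grant, the permanently blocked set is P0 and P5.


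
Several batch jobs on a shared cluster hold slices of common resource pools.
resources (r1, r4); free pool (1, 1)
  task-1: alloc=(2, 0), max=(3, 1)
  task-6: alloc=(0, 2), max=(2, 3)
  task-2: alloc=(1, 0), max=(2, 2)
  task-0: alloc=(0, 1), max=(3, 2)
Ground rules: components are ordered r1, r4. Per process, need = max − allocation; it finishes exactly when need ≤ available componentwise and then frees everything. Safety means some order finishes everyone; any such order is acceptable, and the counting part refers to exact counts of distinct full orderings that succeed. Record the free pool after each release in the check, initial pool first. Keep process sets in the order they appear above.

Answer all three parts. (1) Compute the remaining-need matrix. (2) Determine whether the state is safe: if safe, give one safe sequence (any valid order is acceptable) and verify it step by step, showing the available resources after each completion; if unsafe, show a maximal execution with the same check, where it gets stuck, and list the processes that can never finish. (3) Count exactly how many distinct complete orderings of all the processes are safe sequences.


(1) Remaining need (order r1, r4):
  task-1: (1, 1)
  task-6: (2, 1)
  task-2: (1, 2)
  task-0: (3, 1)
(2) SAFE. One safe sequence: task-1, task-0, task-6, task-2.
Key observation: reading the order forward, task-1 is the first process whose need (1, 1) meets the free pool (1, 1) exactly on a resource it requests.
Check, step by step:
  pool = (1, 1)
  task-1: need (1, 1) fits (1, 1); releases (2, 0), pool now (3, 1)
  task-0: need (3, 1) fits (3, 1); releases (0, 1), pool now (3, 2)
  task-6: need (2, 1) fits (3, 2); releases (0, 2), pool now (3, 4)
  task-2: need (1, 2) fits (3, 4); releases (1, 0), pool now (4, 4)
(3) Precisely 4 of the possible complete orderings are safe sequences.


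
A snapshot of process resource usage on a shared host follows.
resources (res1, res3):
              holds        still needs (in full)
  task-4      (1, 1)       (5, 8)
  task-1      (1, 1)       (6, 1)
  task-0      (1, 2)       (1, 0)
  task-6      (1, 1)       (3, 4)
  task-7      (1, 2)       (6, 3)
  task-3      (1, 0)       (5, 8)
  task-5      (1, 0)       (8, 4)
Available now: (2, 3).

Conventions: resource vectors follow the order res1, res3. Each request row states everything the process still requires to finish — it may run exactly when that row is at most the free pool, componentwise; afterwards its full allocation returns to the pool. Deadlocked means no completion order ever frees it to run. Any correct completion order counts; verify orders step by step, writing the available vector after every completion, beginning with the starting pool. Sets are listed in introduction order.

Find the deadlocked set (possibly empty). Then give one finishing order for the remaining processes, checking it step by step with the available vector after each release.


Deadlocked set: task-4, task-1, task-7, task-3 and task-5.
Key observation: even finishing task-0, task-6 leaves just (4, 6) free — too little res1 for any of the remaining processes.
One completion order for the rest: task-0, task-6. Step-by-step check:
  pool = (2, 3)
  run task-0 (needs (1, 0), free (2, 3)); after release of (1, 2) the pool is (3, 5)
  run task-6 (needs (3, 4), free (3, 5)); after release of (1, 1) the pool is (4, 6)
The stuck group stays short no matter what:
  task-4 still needs (5, 8) but only (4, 6) is free — short on res1 and res3
  task-1 still needs (6, 1) but only (4, 6) is free — short on res1
  task-7 still needs (6, 3) but only (4, 6) is free — short on res1
  task-3 still needs (5, 8) but only (4, 6) is free — short on res1 and res3
  task-5 still needs (8, 4) but only (4, 6) is free — short on res1


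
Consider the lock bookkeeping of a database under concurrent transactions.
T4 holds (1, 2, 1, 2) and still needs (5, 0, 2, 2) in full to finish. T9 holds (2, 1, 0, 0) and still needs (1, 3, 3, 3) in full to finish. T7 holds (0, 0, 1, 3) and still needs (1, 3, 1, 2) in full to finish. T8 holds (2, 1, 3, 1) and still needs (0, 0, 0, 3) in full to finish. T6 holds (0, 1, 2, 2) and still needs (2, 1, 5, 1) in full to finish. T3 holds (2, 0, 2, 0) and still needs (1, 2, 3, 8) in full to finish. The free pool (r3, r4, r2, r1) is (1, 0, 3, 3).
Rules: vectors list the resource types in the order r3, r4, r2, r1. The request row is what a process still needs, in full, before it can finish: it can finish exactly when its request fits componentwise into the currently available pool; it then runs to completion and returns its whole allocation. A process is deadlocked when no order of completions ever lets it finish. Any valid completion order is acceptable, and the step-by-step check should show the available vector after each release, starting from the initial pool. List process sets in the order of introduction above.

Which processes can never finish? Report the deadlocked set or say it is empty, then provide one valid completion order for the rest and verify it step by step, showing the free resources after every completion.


The deadlocked set is T4, T9, T7 and T3.
Key observation: after T8, T6 the pool peaks at (3, 2, 8, 6), and each blocked process is short somewhere: T4 on r3; T9 on r4; T7 on r4; T3 on r1.
A valid finishing order for the others: T8, T6. Walking it through:
  pool = (1, 0, 3, 3)
  run T8 (needs (0, 0, 0, 3), free (1, 0, 3, 3)); after release of (2, 1, 3, 1) the pool is (3, 1, 6, 4)
  run T6 (needs (2, 1, 5, 1), free (3, 1, 6, 4)); after release of (0, 1, 2, 2) the pool is (3, 2, 8, 6)
The blocked processes can never fit:
  T4 cannot run: need (5, 0, 2, 2) vs free (3, 2, 8, 6) (insufficient r3)
  T9 cannot run: need (1, 3, 3, 3) vs free (3, 2, 8, 6) (insufficient r4)
  T7 cannot run: need (1, 3, 1, 2) vs free (3, 2, 8, 6) (insufficient r4)
  T3 cannot run: need (1, 2, 3, 8) vs free (3, 2, 8, 6) (insufficient r1)


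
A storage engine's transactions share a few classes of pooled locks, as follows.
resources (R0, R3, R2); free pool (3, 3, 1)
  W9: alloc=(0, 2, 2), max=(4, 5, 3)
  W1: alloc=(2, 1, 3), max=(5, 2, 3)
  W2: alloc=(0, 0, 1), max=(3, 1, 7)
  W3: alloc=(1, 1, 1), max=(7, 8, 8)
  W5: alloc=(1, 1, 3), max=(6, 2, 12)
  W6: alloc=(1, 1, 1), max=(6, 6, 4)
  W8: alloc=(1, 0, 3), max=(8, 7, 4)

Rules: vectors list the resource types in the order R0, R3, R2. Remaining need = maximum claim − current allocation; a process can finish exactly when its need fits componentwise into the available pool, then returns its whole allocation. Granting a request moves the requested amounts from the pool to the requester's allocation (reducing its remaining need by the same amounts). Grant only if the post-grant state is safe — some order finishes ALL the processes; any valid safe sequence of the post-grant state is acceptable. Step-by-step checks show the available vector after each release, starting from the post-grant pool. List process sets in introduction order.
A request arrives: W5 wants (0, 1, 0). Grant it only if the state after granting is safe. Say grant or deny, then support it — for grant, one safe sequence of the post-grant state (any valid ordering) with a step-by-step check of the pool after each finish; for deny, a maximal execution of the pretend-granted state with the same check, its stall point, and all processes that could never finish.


DENY — the pretend-granted state is unsafe.
Key observation: after W1, W9, W6, W2 the pool peaks at (6, 6, 8), and each blocked process is short somewhere: W3 on R3; W5 on R2; W8 on R0, R3.
After a pretend grant, a maximal execution: W1, W9, W6, W2 — then nothing else fits. Check, step by step:
  pool = (3, 2, 1)
  W1: need (3, 1, 0) fits (3, 2, 1); releases (2, 1, 3), pool now (5, 3, 4)
  W9: need (4, 3, 1) fits (5, 3, 4); releases (0, 2, 2), pool now (5, 5, 6)
  W6: need (5, 5, 3) fits (5, 5, 6); releases (1, 1, 1), pool now (6, 6, 7)
  W2: need (3, 1, 6) fits (6, 6, 7); releases (0, 0, 1), pool now (6, 6, 8)
  blocked: W3 wants (6, 7, 7), pool (6, 6, 8) — not enough R3
  blocked: W5 wants (5, 0, 9), pool (6, 6, 8) — not enough R2
  blocked: W8 wants (7, 7, 1), pool (6, 6, 8) — not enough R0 and R3
Post-grant, the permanently blocked set is W3, W5 and W8.


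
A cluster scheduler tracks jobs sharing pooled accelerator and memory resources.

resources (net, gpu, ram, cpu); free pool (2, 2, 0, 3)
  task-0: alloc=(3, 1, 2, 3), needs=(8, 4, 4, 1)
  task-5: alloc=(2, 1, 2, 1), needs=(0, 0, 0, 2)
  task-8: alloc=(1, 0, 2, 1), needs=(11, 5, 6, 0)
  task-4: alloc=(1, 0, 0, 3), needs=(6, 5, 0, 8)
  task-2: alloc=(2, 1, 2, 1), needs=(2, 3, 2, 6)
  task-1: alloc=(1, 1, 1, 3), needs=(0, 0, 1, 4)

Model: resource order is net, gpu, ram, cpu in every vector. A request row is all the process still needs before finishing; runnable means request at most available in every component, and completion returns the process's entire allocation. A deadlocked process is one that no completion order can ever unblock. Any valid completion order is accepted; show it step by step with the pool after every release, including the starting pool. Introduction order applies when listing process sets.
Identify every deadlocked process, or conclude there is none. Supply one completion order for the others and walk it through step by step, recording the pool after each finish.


Nothing here is deadlocked.
Key observation: task-5 leads a chain of completions in which each release enables another process.
The rest can finish in the order task-5, task-1, task-2, task-4, task-0, task-8. Walking it through:
  pool = (2, 2, 0, 3)
  run task-5 (needs (0, 0, 0, 2), free (2, 2, 0, 3)); after release of (2, 1, 2, 1) the pool is (4, 3, 2, 4)
  run task-1 (needs (0, 0, 1, 4), free (4, 3, 2, 4)); after release of (1, 1, 1, 3) the pool is (5, 4, 3, 7)
  run task-2 (needs (2, 3, 2, 6), free (5, 4, 3, 7)); after release of (2, 1, 2, 1) the pool is (7, 5, 5, 8)
  run task-4 (needs (6, 5, 0, 8), free (7, 5, 5, 8)); after release of (1, 0, 0, 3) the pool is (8, 5, 5, 11)
  run task-0 (needs (8, 4, 4, 1), free (8, 5, 5, 11)); after release of (3, 1, 2, 3) the pool is (11, 6, 7, 14)
  run task-8 (needs (11, 5, 6, 0), free (11, 6, 7, 14)); after release of (1, 0, 2, 1) the pool is (12, 6, 9, 15)


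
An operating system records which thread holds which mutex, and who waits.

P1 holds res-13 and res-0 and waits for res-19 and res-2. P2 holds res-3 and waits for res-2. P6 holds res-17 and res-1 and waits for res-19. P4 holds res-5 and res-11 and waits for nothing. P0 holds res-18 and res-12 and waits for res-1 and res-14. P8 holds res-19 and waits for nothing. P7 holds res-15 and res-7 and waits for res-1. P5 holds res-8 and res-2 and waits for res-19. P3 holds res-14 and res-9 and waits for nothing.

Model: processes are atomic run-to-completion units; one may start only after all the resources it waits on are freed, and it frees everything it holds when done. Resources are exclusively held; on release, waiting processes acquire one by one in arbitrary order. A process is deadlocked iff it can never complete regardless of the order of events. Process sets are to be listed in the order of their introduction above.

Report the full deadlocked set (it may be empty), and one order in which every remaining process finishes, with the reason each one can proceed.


The deadlocked set is empty.
Key observation: although several processes wait, no cycle exists — each chain bottoms out at a free runner.
A valid finishing order for the others: P3, P8, P5, P6, P1, P2, P4, P0, P7.
Step-by-step check:
  P3 waits on nothing -> runs at once and releases res-14 and res-9
  P8 waits on nothing -> runs at once and releases res-19
  P5 waits on res-19 — all released -> runs and releases res-8 and res-2
  P6 waits on res-19 — all released -> runs and releases res-17 and res-1
  P1 waits on res-19 and res-2 — all released -> runs and releases res-13 and res-0
  P2 waits on res-2 — all released -> runs and releases res-3
  P4 waits on nothing -> runs at once and releases res-5 and res-11
  P0 waits on res-1 and res-14 — all released -> runs and releases res-18 and res-12
  P7 waits on res-1 — all released -> runs and releases res-15 and res-7


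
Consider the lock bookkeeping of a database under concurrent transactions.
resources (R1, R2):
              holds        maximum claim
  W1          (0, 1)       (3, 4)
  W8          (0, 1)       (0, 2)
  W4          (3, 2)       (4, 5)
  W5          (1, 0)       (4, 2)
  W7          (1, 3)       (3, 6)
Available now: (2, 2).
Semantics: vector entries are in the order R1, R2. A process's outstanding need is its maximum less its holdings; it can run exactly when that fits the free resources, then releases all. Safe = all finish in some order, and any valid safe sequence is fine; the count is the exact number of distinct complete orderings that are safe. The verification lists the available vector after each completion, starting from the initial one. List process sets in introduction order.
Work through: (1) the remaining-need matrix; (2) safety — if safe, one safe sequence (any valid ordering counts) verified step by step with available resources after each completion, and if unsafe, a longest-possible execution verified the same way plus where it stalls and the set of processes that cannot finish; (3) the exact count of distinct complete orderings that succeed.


(1) Outstanding need per process (order R1, R2):
  W1: (3, 3)
  W8: (0, 1)
  W4: (1, 3)
  W5: (3, 2)
  W7: (2, 3)
(2) The state is SAFE; one workable sequence: W8, W4, W5, W1, W7.
Key observation: the order's first zero-slack moment is W4 ((1, 3) needed, (2, 3) free — a requested resource with nothing to spare).
Step-by-step check:
  pool = (2, 2)
  W8 needs (0, 1) <= (2, 2) -> finishes; pool += (0, 1) = (2, 3)
  W4 needs (1, 3) <= (2, 3) -> finishes; pool += (3, 2) = (5, 5)
  W5 needs (3, 2) <= (5, 5) -> finishes; pool += (1, 0) = (6, 5)
  W1 needs (3, 3) <= (6, 5) -> finishes; pool += (0, 1) = (6, 6)
  W7 needs (2, 3) <= (6, 6) -> finishes; pool += (1, 3) = (7, 9)
(3) Exactly 12 of the possible complete orderings are safe sequences.


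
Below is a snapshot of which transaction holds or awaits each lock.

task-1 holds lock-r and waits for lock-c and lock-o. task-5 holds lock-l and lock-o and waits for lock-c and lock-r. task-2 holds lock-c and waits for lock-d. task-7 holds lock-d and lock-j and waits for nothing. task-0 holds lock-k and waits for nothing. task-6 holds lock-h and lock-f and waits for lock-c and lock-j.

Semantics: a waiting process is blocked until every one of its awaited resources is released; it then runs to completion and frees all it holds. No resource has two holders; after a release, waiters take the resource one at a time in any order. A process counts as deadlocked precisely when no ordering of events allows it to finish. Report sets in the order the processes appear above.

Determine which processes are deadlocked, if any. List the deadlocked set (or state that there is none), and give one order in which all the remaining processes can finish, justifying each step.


Deadlocked: task-1 and task-5.
Key observation: along task-1 -> task-5 -> task-1, each member waits on what the next one holds — a deadlock; no other process is dragged down with it.
One completion order for the rest: task-7, task-2, task-6, task-0.
Step-by-step check:
  task-7: no waits; runs immediately, freeing lock-d and lock-j
  task-2: everything it awaited (lock-d) is free; runs, freeing lock-c
  task-6: everything it awaited (lock-c and lock-j) is free; runs, freeing lock-h and lock-f
  task-0: no waits; runs immediately, freeing lock-k


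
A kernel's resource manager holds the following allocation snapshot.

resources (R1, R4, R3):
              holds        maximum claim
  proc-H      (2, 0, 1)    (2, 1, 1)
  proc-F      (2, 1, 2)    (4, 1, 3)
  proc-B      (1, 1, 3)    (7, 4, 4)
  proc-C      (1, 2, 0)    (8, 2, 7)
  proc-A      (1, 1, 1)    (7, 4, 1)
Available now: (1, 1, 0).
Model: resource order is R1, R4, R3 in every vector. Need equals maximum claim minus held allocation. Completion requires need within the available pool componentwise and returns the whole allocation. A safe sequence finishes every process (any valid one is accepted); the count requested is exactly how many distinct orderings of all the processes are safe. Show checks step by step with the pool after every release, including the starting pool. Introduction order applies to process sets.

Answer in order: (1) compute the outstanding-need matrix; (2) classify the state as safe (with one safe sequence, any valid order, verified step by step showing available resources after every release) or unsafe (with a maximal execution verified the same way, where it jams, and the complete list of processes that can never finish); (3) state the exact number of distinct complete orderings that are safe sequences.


(1) Need matrix, components ordered R1, R4, R3:
  proc-H: (0, 1, 0)
  proc-F: (2, 0, 1)
  proc-B: (6, 3, 1)
  proc-C: (7, 0, 7)
  proc-A: (6, 3, 0)
(2) UNSAFE — no complete ordering exists.
Key observation: the pool after proc-H, proc-F is (5, 2, 3); every surviving request exceeds it in R1, so progress ends there.
Going as far as possible: proc-H, proc-F; after that, nothing fits. Step-by-step check:
  pool = (1, 1, 0)
  run proc-H (needs (0, 1, 0), free (1, 1, 0)); after release of (2, 0, 1) the pool is (3, 1, 1)
  run proc-F (needs (2, 0, 1), free (3, 1, 1)); after release of (2, 1, 2) the pool is (5, 2, 3)
  blocked: proc-B wants (6, 3, 1), pool (5, 2, 3) — not enough R1 and R4
  blocked: proc-C wants (7, 0, 7), pool (5, 2, 3) — not enough R1 and R3
  blocked: proc-A wants (6, 3, 0), pool (5, 2, 3) — not enough R1 and R4
Processes that can never finish: proc-B, proc-C and proc-A.
(3) The exact count: 0 of the possible complete orderings are safe sequences.


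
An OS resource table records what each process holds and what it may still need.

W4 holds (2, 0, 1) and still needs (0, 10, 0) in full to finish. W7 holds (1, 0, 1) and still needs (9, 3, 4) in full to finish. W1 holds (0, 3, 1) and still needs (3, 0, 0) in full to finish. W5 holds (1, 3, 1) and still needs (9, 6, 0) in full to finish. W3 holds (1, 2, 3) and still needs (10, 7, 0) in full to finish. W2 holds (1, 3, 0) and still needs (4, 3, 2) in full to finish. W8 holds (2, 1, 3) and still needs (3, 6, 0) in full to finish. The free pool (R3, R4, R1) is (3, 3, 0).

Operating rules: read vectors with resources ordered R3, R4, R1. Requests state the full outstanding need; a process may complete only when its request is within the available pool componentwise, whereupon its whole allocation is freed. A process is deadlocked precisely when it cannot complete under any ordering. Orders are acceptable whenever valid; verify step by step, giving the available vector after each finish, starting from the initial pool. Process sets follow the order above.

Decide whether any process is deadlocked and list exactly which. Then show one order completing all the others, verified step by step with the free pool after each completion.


Deadlocked: W7, W5 and W3.
Key observation: even finishing W1, W8, W2, W4 leaves just (8, 10, 5) free — too little R3 for any of the remaining processes.
The rest can finish in the order W1, W8, W2, W4. Step-by-step check:
  pool = (3, 3, 0)
  W1: need (3, 0, 0) fits (3, 3, 0); releases (0, 3, 1), pool now (3, 6, 1)
  W8: need (3, 6, 0) fits (3, 6, 1); releases (2, 1, 3), pool now (5, 7, 4)
  W2: need (4, 3, 2) fits (5, 7, 4); releases (1, 3, 0), pool now (6, 10, 4)
  W4: need (0, 10, 0) fits (6, 10, 4); releases (2, 0, 1), pool now (8, 10, 5)
None of the blocked processes ever fits:
  blocked: W7 wants (9, 3, 4), pool (8, 10, 5) — not enough R3
  blocked: W5 wants (9, 6, 0), pool (8, 10, 5) — not enough R3
  blocked: W3 wants (10, 7, 0), pool (8, 10, 5) — not enough R3


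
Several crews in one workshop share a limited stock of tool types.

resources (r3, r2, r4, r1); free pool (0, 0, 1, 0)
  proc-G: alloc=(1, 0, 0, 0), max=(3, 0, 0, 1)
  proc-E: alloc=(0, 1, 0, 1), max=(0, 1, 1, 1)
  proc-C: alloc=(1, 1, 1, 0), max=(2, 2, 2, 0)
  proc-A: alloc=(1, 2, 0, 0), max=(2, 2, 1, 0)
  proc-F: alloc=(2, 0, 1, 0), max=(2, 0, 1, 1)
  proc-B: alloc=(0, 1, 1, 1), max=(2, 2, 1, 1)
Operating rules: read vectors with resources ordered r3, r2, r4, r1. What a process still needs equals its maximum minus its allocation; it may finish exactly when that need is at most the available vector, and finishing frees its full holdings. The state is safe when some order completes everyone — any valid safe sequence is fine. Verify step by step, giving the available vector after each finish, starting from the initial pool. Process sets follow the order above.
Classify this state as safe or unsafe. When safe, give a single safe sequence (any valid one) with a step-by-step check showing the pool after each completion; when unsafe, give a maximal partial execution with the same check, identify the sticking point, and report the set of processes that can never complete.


SAFE — a valid safe sequence is proc-E, proc-F, proc-C, proc-B, proc-G, proc-A.
Key observation: the order's first zero-slack moment is proc-E ((0, 0, 1, 0) needed, (0, 0, 1, 0) free — a requested resource with nothing to spare).
Verifying each step:
  pool = (0, 0, 1, 0)
  proc-E needs (0, 0, 1, 0) <= (0, 0, 1, 0) -> finishes; pool += (0, 1, 0, 1) = (0, 1, 1, 1)
  proc-F needs (0, 0, 0, 1) <= (0, 1, 1, 1) -> finishes; pool += (2, 0, 1, 0) = (2, 1, 2, 1)
  proc-C needs (1, 1, 1, 0) <= (2, 1, 2, 1) -> finishes; pool += (1, 1, 1, 0) = (3, 2, 3, 1)
  proc-B needs (2, 1, 0, 0) <= (3, 2, 3, 1) -> finishes; pool += (0, 1, 1, 1) = (3, 3, 4, 2)
  proc-G needs (2, 0, 0, 1) <= (3, 3, 4, 2) -> finishes; pool += (1, 0, 0, 0) = (4, 3, 4, 2)
  proc-A needs (1, 0, 1, 0) <= (4, 3, 4, 2) -> finishes; pool += (1, 2, 0, 0) = (5, 5, 4, 2)


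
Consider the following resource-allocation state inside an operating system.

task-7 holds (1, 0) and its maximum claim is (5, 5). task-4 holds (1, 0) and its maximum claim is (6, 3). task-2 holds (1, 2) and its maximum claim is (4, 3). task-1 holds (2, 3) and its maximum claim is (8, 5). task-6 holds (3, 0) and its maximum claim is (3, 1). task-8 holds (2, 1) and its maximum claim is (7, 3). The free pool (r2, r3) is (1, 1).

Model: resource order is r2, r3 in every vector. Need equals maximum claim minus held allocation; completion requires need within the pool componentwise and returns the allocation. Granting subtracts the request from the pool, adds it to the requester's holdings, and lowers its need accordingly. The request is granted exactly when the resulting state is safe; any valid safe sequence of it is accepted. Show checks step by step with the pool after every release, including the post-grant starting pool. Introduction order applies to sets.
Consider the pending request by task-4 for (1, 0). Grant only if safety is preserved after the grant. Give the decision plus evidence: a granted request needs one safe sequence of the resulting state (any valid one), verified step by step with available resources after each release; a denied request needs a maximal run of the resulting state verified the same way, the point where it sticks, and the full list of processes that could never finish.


GRANT — the state after the grant stays safe, e.g. via task-6, task-2, task-4, task-8, task-1, task-7.
Key observation: the transfer keeps a workable pool ((0, 1)); task-6 starts the safe sequence.
Check on the post-grant state, step by step:
  pool = (0, 1)
  run task-6 (needs (0, 1), free (0, 1)); after release of (3, 0) the pool is (3, 1)
  run task-2 (needs (3, 1), free (3, 1)); after release of (1, 2) the pool is (4, 3)
  run task-4 (needs (4, 3), free (4, 3)); after release of (2, 0) the pool is (6, 3)
  run task-8 (needs (5, 2), free (6, 3)); after release of (2, 1) the pool is (8, 4)
  run task-1 (needs (6, 2), free (8, 4)); after release of (2, 3) the pool is (10, 7)
  run task-7 (needs (4, 5), free (10, 7)); after release of (1, 0) the pool is (11, 7)


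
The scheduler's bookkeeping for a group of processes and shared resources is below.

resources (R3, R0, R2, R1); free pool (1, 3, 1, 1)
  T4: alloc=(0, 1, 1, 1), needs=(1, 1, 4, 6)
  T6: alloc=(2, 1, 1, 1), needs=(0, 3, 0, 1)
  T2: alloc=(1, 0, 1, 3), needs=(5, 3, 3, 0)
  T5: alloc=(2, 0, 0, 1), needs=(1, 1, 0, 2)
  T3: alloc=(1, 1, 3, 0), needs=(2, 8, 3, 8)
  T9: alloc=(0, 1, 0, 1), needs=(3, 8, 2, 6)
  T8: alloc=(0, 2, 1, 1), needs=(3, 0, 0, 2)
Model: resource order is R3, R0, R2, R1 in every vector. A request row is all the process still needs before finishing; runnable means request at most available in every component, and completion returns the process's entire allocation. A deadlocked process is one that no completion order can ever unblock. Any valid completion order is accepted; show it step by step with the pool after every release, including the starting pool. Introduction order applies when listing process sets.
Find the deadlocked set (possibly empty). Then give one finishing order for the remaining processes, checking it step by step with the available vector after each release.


Deadlocked: T3 and T9.
Key observation: even finishing T6, T5, T8, T2, T4 leaves just (6, 7, 5, 8) free — too little R0 for any of the remaining processes.
A valid finishing order for the others: T6, T5, T8, T2, T4. Check, step by step:
  pool = (1, 3, 1, 1)
  T6: need (0, 3, 0, 1) fits (1, 3, 1, 1); releases (2, 1, 1, 1), pool now (3, 4, 2, 2)
  T5: need (1, 1, 0, 2) fits (3, 4, 2, 2); releases (2, 0, 0, 1), pool now (5, 4, 2, 3)
  T8: need (3, 0, 0, 2) fits (5, 4, 2, 3); releases (0, 2, 1, 1), pool now (5, 6, 3, 4)
  T2: need (5, 3, 3, 0) fits (5, 6, 3, 4); releases (1, 0, 1, 3), pool now (6, 6, 4, 7)
  T4: need (1, 1, 4, 6) fits (6, 6, 4, 7); releases (0, 1, 1, 1), pool now (6, 7, 5, 8)
The blocked processes can never fit:
  T3 cannot run: need (2, 8, 3, 8) vs free (6, 7, 5, 8) (insufficient R0)
  T9 cannot run: need (3, 8, 2, 6) vs free (6, 7, 5, 8) (insufficient R0)
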